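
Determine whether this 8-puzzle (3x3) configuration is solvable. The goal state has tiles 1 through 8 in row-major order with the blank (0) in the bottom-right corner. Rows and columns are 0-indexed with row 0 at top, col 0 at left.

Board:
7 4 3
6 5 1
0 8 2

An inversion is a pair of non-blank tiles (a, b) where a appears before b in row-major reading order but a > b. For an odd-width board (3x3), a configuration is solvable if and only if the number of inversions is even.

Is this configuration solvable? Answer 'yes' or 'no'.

Answer: no

Derivation:
Inversions (pairs i<j in row-major order where tile[i] > tile[j] > 0): 17
17 is odd, so the puzzle is not solvable.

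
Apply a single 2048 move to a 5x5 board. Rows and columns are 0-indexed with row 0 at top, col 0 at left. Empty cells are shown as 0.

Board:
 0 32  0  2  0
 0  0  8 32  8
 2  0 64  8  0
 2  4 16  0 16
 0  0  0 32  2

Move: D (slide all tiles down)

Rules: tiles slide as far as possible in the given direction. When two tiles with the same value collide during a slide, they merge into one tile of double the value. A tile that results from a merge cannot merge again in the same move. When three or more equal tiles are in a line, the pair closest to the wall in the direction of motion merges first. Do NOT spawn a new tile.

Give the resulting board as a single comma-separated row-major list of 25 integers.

Answer: 0, 0, 0, 0, 0, 0, 0, 0, 2, 0, 0, 0, 8, 32, 8, 0, 32, 64, 8, 16, 4, 4, 16, 32, 2

Derivation:
Slide down:
col 0: [0, 0, 2, 2, 0] -> [0, 0, 0, 0, 4]
col 1: [32, 0, 0, 4, 0] -> [0, 0, 0, 32, 4]
col 2: [0, 8, 64, 16, 0] -> [0, 0, 8, 64, 16]
col 3: [2, 32, 8, 0, 32] -> [0, 2, 32, 8, 32]
col 4: [0, 8, 0, 16, 2] -> [0, 0, 8, 16, 2]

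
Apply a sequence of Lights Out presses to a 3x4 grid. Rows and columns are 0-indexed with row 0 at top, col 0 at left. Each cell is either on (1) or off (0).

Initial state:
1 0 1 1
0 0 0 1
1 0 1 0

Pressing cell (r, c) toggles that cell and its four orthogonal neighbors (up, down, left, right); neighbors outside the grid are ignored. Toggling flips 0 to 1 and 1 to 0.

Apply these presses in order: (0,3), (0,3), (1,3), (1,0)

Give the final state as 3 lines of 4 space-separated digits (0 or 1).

Answer: 0 0 1 0
1 1 1 0
0 0 1 1

Derivation:
After press 1 at (0,3):
1 0 0 0
0 0 0 0
1 0 1 0

After press 2 at (0,3):
1 0 1 1
0 0 0 1
1 0 1 0

After press 3 at (1,3):
1 0 1 0
0 0 1 0
1 0 1 1

After press 4 at (1,0):
0 0 1 0
1 1 1 0
0 0 1 1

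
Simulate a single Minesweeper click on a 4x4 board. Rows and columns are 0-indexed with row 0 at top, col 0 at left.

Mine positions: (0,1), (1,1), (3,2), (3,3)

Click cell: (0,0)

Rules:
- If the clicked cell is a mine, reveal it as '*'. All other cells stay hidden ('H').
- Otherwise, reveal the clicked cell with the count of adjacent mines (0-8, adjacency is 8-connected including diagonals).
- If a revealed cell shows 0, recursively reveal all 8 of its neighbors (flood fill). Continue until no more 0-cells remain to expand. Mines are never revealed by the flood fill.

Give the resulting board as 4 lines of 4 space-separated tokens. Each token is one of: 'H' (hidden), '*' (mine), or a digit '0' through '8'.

2 H H H
H H H H
H H H H
H H H H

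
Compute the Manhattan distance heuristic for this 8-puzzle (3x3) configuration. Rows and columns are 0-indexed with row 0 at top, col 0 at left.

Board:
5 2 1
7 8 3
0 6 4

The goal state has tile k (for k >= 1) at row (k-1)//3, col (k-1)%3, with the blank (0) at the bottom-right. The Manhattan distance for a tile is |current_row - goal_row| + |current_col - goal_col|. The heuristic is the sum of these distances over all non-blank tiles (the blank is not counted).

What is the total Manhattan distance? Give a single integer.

Answer: 12

Derivation:
Tile 5: (0,0)->(1,1) = 2
Tile 2: (0,1)->(0,1) = 0
Tile 1: (0,2)->(0,0) = 2
Tile 7: (1,0)->(2,0) = 1
Tile 8: (1,1)->(2,1) = 1
Tile 3: (1,2)->(0,2) = 1
Tile 6: (2,1)->(1,2) = 2
Tile 4: (2,2)->(1,0) = 3
Sum: 2 + 0 + 2 + 1 + 1 + 1 + 2 + 3 = 12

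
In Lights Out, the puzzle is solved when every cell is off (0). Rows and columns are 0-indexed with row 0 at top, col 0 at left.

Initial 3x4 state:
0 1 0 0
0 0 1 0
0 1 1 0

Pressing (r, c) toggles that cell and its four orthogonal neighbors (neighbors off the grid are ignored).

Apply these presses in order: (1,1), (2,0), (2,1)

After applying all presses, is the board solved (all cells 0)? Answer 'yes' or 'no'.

Answer: yes

Derivation:
After press 1 at (1,1):
0 0 0 0
1 1 0 0
0 0 1 0

After press 2 at (2,0):
0 0 0 0
0 1 0 0
1 1 1 0

After press 3 at (2,1):
0 0 0 0
0 0 0 0
0 0 0 0

Lights still on: 0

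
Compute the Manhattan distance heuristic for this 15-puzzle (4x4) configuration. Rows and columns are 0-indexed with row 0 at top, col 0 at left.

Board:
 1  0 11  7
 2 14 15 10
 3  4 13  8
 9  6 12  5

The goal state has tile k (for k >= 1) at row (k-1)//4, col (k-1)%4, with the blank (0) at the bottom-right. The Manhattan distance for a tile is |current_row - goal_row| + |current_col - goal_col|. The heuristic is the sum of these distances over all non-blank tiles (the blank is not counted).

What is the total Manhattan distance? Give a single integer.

Answer: 35

Derivation:
Tile 1: (0,0)->(0,0) = 0
Tile 11: (0,2)->(2,2) = 2
Tile 7: (0,3)->(1,2) = 2
Tile 2: (1,0)->(0,1) = 2
Tile 14: (1,1)->(3,1) = 2
Tile 15: (1,2)->(3,2) = 2
Tile 10: (1,3)->(2,1) = 3
Tile 3: (2,0)->(0,2) = 4
Tile 4: (2,1)->(0,3) = 4
Tile 13: (2,2)->(3,0) = 3
Tile 8: (2,3)->(1,3) = 1
Tile 9: (3,0)->(2,0) = 1
Tile 6: (3,1)->(1,1) = 2
Tile 12: (3,2)->(2,3) = 2
Tile 5: (3,3)->(1,0) = 5
Sum: 0 + 2 + 2 + 2 + 2 + 2 + 3 + 4 + 4 + 3 + 1 + 1 + 2 + 2 + 5 = 35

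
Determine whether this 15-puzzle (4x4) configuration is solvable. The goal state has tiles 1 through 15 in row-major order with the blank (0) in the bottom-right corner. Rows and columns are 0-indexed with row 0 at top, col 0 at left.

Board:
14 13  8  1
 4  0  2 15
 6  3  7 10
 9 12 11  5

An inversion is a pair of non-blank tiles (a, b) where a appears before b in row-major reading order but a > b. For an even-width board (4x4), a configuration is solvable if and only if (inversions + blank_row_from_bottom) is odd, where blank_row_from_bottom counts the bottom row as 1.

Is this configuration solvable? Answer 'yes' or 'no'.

Answer: no

Derivation:
Inversions: 51
Blank is in row 1 (0-indexed from top), which is row 3 counting from the bottom (bottom = 1).
51 + 3 = 54, which is even, so the puzzle is not solvable.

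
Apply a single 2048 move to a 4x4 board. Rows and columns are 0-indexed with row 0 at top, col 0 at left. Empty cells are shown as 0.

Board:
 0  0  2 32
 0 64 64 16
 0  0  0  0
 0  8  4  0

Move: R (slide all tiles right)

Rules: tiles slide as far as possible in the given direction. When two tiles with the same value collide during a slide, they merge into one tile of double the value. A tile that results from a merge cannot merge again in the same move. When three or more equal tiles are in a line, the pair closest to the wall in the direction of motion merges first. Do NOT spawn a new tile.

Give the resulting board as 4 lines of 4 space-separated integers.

Slide right:
row 0: [0, 0, 2, 32] -> [0, 0, 2, 32]
row 1: [0, 64, 64, 16] -> [0, 0, 128, 16]
row 2: [0, 0, 0, 0] -> [0, 0, 0, 0]
row 3: [0, 8, 4, 0] -> [0, 0, 8, 4]

Answer:   0   0   2  32
  0   0 128  16
  0   0   0   0
  0   0   8   4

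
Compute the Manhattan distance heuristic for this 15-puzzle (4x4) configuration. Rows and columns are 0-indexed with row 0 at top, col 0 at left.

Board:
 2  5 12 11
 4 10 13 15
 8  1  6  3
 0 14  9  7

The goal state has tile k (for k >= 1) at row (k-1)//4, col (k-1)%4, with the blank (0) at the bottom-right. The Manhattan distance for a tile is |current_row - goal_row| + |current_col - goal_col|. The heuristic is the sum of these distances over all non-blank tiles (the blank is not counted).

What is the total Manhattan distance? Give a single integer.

Answer: 39

Derivation:
Tile 2: at (0,0), goal (0,1), distance |0-0|+|0-1| = 1
Tile 5: at (0,1), goal (1,0), distance |0-1|+|1-0| = 2
Tile 12: at (0,2), goal (2,3), distance |0-2|+|2-3| = 3
Tile 11: at (0,3), goal (2,2), distance |0-2|+|3-2| = 3
Tile 4: at (1,0), goal (0,3), distance |1-0|+|0-3| = 4
Tile 10: at (1,1), goal (2,1), distance |1-2|+|1-1| = 1
Tile 13: at (1,2), goal (3,0), distance |1-3|+|2-0| = 4
Tile 15: at (1,3), goal (3,2), distance |1-3|+|3-2| = 3
Tile 8: at (2,0), goal (1,3), distance |2-1|+|0-3| = 4
Tile 1: at (2,1), goal (0,0), distance |2-0|+|1-0| = 3
Tile 6: at (2,2), goal (1,1), distance |2-1|+|2-1| = 2
Tile 3: at (2,3), goal (0,2), distance |2-0|+|3-2| = 3
Tile 14: at (3,1), goal (3,1), distance |3-3|+|1-1| = 0
Tile 9: at (3,2), goal (2,0), distance |3-2|+|2-0| = 3
Tile 7: at (3,3), goal (1,2), distance |3-1|+|3-2| = 3
Sum: 1 + 2 + 3 + 3 + 4 + 1 + 4 + 3 + 4 + 3 + 2 + 3 + 0 + 3 + 3 = 39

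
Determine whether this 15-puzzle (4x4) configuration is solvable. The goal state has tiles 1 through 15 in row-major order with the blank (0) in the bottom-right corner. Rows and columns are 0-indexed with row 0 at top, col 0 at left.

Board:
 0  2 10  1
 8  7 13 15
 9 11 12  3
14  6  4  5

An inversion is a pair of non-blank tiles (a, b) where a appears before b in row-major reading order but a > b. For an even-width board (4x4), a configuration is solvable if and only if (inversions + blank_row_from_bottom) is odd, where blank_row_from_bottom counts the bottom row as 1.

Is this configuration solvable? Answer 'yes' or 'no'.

Inversions: 50
Blank is in row 0 (0-indexed from top), which is row 4 counting from the bottom (bottom = 1).
50 + 4 = 54, which is even, so the puzzle is not solvable.

Answer: no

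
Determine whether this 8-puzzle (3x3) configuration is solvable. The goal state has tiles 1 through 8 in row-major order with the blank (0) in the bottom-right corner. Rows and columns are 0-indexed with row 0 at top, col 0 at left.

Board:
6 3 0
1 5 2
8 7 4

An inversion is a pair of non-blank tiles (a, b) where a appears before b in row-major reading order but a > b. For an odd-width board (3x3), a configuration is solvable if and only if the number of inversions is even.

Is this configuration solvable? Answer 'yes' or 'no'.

Answer: yes

Derivation:
Inversions (pairs i<j in row-major order where tile[i] > tile[j] > 0): 12
12 is even, so the puzzle is solvable.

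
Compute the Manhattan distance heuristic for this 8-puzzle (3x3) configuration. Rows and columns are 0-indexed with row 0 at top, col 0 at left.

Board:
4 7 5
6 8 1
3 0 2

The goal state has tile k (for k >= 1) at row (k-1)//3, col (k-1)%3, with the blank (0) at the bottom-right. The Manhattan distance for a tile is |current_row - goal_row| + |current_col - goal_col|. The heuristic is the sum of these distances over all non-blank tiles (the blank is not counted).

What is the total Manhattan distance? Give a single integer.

Answer: 19

Derivation:
Tile 4: (0,0)->(1,0) = 1
Tile 7: (0,1)->(2,0) = 3
Tile 5: (0,2)->(1,1) = 2
Tile 6: (1,0)->(1,2) = 2
Tile 8: (1,1)->(2,1) = 1
Tile 1: (1,2)->(0,0) = 3
Tile 3: (2,0)->(0,2) = 4
Tile 2: (2,2)->(0,1) = 3
Sum: 1 + 3 + 2 + 2 + 1 + 3 + 4 + 3 = 19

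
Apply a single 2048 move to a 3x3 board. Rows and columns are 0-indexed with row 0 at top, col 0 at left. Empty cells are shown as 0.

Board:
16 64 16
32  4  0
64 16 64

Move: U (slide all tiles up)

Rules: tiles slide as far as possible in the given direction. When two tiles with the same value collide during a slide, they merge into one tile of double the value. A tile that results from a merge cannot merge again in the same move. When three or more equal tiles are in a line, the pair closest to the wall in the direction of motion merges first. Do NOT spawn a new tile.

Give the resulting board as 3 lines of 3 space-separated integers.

Slide up:
col 0: [16, 32, 64] -> [16, 32, 64]
col 1: [64, 4, 16] -> [64, 4, 16]
col 2: [16, 0, 64] -> [16, 64, 0]

Answer: 16 64 16
32  4 64
64 16  0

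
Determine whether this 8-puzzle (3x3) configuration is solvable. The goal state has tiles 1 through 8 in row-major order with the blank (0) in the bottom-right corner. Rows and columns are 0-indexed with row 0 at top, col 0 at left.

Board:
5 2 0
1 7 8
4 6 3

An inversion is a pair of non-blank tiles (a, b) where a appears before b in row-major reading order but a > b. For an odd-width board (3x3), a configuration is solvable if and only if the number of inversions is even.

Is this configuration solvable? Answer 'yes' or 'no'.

Inversions (pairs i<j in row-major order where tile[i] > tile[j] > 0): 13
13 is odd, so the puzzle is not solvable.

Answer: no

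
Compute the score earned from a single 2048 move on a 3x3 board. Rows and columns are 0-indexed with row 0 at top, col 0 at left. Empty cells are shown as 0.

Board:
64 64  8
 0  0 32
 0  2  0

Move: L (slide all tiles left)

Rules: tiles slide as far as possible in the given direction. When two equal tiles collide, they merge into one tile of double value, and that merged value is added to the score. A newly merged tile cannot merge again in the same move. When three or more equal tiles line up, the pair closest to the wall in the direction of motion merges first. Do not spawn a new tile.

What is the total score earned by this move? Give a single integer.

Answer: 128

Derivation:
Slide left:
row 0: [64, 64, 8] -> [128, 8, 0]  score +128 (running 128)
row 1: [0, 0, 32] -> [32, 0, 0]  score +0 (running 128)
row 2: [0, 2, 0] -> [2, 0, 0]  score +0 (running 128)
Board after move:
128   8   0
 32   0   0
  2   0   0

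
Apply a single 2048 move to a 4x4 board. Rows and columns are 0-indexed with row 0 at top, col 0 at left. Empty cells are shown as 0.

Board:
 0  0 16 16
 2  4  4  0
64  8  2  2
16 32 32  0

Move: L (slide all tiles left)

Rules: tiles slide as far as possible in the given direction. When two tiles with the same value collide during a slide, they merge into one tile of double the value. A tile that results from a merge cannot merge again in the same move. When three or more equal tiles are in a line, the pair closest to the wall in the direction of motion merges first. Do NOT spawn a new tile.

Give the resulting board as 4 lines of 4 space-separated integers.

Answer: 32  0  0  0
 2  8  0  0
64  8  4  0
16 64  0  0

Derivation:
Slide left:
row 0: [0, 0, 16, 16] -> [32, 0, 0, 0]
row 1: [2, 4, 4, 0] -> [2, 8, 0, 0]
row 2: [64, 8, 2, 2] -> [64, 8, 4, 0]
row 3: [16, 32, 32, 0] -> [16, 64, 0, 0]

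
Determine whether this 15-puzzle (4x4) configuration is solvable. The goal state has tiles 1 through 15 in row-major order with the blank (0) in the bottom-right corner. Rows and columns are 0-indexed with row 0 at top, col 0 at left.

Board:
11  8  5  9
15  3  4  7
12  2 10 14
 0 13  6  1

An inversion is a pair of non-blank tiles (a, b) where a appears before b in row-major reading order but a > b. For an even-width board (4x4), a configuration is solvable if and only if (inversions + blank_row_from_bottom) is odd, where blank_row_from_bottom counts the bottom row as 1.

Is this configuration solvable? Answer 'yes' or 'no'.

Inversions: 57
Blank is in row 3 (0-indexed from top), which is row 1 counting from the bottom (bottom = 1).
57 + 1 = 58, which is even, so the puzzle is not solvable.

Answer: no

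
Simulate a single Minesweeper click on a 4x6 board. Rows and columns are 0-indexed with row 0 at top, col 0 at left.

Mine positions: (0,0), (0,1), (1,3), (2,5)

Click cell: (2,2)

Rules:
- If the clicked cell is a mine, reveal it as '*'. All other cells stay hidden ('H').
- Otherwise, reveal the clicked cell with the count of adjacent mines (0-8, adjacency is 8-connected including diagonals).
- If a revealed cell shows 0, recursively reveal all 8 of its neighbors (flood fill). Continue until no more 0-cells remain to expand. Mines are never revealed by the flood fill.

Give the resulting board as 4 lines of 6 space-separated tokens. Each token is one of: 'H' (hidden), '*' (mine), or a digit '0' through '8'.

H H H H H H
H H H H H H
H H 1 H H H
H H H H H H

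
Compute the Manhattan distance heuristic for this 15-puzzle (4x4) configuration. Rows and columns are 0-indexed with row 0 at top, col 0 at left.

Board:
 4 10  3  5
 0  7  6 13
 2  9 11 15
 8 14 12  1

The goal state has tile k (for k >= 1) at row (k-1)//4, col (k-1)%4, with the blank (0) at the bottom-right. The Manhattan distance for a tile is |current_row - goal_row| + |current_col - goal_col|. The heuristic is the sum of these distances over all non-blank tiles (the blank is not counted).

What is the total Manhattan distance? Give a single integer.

Answer: 35

Derivation:
Tile 4: (0,0)->(0,3) = 3
Tile 10: (0,1)->(2,1) = 2
Tile 3: (0,2)->(0,2) = 0
Tile 5: (0,3)->(1,0) = 4
Tile 7: (1,1)->(1,2) = 1
Tile 6: (1,2)->(1,1) = 1
Tile 13: (1,3)->(3,0) = 5
Tile 2: (2,0)->(0,1) = 3
Tile 9: (2,1)->(2,0) = 1
Tile 11: (2,2)->(2,2) = 0
Tile 15: (2,3)->(3,2) = 2
Tile 8: (3,0)->(1,3) = 5
Tile 14: (3,1)->(3,1) = 0
Tile 12: (3,2)->(2,3) = 2
Tile 1: (3,3)->(0,0) = 6
Sum: 3 + 2 + 0 + 4 + 1 + 1 + 5 + 3 + 1 + 0 + 2 + 5 + 0 + 2 + 6 = 35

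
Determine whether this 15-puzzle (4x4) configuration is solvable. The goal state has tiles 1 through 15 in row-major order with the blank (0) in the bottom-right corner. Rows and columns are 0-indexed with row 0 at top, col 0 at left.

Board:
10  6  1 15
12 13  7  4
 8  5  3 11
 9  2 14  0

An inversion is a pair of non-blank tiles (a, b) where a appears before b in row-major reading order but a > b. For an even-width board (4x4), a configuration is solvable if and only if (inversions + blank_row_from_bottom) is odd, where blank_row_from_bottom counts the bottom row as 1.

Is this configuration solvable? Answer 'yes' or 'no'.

Inversions: 56
Blank is in row 3 (0-indexed from top), which is row 1 counting from the bottom (bottom = 1).
56 + 1 = 57, which is odd, so the puzzle is solvable.

Answer: yes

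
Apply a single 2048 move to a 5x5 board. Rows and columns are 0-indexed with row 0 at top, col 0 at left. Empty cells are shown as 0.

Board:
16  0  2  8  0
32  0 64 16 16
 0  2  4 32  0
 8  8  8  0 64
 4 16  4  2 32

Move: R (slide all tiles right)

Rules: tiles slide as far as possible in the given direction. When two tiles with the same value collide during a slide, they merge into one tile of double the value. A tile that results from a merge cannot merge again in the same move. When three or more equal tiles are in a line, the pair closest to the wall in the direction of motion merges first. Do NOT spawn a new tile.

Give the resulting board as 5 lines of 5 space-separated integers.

Slide right:
row 0: [16, 0, 2, 8, 0] -> [0, 0, 16, 2, 8]
row 1: [32, 0, 64, 16, 16] -> [0, 0, 32, 64, 32]
row 2: [0, 2, 4, 32, 0] -> [0, 0, 2, 4, 32]
row 3: [8, 8, 8, 0, 64] -> [0, 0, 8, 16, 64]
row 4: [4, 16, 4, 2, 32] -> [4, 16, 4, 2, 32]

Answer:  0  0 16  2  8
 0  0 32 64 32
 0  0  2  4 32
 0  0  8 16 64
 4 16  4  2 32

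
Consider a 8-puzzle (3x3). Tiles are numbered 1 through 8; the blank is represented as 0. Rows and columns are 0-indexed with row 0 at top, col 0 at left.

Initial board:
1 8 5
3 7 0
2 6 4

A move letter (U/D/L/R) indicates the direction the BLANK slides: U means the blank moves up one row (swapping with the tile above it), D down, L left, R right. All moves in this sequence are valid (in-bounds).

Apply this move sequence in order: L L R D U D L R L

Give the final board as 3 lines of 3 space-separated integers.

After move 1 (L):
1 8 5
3 0 7
2 6 4

After move 2 (L):
1 8 5
0 3 7
2 6 4

After move 3 (R):
1 8 5
3 0 7
2 6 4

After move 4 (D):
1 8 5
3 6 7
2 0 4

After move 5 (U):
1 8 5
3 0 7
2 6 4

After move 6 (D):
1 8 5
3 6 7
2 0 4

After move 7 (L):
1 8 5
3 6 7
0 2 4

After move 8 (R):
1 8 5
3 6 7
2 0 4

After move 9 (L):
1 8 5
3 6 7
0 2 4

Answer: 1 8 5
3 6 7
0 2 4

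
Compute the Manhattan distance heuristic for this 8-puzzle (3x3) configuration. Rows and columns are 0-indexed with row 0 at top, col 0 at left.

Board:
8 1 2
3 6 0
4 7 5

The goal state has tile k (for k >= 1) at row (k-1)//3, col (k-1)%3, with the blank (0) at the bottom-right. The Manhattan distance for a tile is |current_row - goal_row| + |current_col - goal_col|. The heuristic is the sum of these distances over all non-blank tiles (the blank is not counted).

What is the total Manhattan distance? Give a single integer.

Tile 8: (0,0)->(2,1) = 3
Tile 1: (0,1)->(0,0) = 1
Tile 2: (0,2)->(0,1) = 1
Tile 3: (1,0)->(0,2) = 3
Tile 6: (1,1)->(1,2) = 1
Tile 4: (2,0)->(1,0) = 1
Tile 7: (2,1)->(2,0) = 1
Tile 5: (2,2)->(1,1) = 2
Sum: 3 + 1 + 1 + 3 + 1 + 1 + 1 + 2 = 13

Answer: 13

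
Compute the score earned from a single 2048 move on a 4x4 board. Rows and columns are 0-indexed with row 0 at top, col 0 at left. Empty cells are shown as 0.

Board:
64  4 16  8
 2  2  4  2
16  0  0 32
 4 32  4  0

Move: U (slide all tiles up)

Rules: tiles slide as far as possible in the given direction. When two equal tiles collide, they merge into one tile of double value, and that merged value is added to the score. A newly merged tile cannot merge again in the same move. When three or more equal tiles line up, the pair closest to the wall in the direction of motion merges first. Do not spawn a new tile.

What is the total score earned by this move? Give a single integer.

Slide up:
col 0: [64, 2, 16, 4] -> [64, 2, 16, 4]  score +0 (running 0)
col 1: [4, 2, 0, 32] -> [4, 2, 32, 0]  score +0 (running 0)
col 2: [16, 4, 0, 4] -> [16, 8, 0, 0]  score +8 (running 8)
col 3: [8, 2, 32, 0] -> [8, 2, 32, 0]  score +0 (running 8)
Board after move:
64  4 16  8
 2  2  8  2
16 32  0 32
 4  0  0  0

Answer: 8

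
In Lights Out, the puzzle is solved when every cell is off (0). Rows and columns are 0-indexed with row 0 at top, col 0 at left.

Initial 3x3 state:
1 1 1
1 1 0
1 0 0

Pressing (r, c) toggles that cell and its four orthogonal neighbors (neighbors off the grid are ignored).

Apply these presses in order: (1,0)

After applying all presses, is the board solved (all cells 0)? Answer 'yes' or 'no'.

After press 1 at (1,0):
0 1 1
0 0 0
0 0 0

Lights still on: 2

Answer: no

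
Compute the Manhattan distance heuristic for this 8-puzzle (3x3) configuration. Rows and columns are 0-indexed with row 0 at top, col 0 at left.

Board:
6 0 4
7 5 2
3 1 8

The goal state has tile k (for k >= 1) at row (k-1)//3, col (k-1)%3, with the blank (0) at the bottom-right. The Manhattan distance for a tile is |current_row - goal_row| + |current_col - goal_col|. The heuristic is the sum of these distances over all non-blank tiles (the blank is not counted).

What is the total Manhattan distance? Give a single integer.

Answer: 17

Derivation:
Tile 6: (0,0)->(1,2) = 3
Tile 4: (0,2)->(1,0) = 3
Tile 7: (1,0)->(2,0) = 1
Tile 5: (1,1)->(1,1) = 0
Tile 2: (1,2)->(0,1) = 2
Tile 3: (2,0)->(0,2) = 4
Tile 1: (2,1)->(0,0) = 3
Tile 8: (2,2)->(2,1) = 1
Sum: 3 + 3 + 1 + 0 + 2 + 4 + 3 + 1 = 17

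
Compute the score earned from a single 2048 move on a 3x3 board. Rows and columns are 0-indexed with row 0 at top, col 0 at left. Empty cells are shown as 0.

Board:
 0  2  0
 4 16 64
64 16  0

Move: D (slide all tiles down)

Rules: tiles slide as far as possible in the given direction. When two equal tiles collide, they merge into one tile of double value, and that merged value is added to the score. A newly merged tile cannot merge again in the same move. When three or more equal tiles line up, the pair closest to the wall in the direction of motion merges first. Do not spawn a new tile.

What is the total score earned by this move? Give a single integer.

Answer: 32

Derivation:
Slide down:
col 0: [0, 4, 64] -> [0, 4, 64]  score +0 (running 0)
col 1: [2, 16, 16] -> [0, 2, 32]  score +32 (running 32)
col 2: [0, 64, 0] -> [0, 0, 64]  score +0 (running 32)
Board after move:
 0  0  0
 4  2  0
64 32 64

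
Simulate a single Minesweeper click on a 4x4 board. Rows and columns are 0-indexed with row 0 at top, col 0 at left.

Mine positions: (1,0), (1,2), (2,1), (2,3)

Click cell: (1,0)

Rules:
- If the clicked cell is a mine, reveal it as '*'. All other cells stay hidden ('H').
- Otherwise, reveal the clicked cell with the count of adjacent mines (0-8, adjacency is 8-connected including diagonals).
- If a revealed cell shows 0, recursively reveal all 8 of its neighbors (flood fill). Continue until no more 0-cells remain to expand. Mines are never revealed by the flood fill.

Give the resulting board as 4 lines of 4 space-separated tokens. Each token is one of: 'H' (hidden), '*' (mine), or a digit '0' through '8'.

H H H H
* H H H
H H H H
H H H H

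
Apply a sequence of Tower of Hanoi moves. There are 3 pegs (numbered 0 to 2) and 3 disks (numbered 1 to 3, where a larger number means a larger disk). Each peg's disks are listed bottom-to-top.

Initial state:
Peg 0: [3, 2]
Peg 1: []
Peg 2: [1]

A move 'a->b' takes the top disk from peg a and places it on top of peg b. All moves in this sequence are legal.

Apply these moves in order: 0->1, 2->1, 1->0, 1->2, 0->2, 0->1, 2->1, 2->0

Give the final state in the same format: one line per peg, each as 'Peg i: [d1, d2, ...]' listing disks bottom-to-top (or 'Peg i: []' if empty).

Answer: Peg 0: [2]
Peg 1: [3, 1]
Peg 2: []

Derivation:
After move 1 (0->1):
Peg 0: [3]
Peg 1: [2]
Peg 2: [1]

After move 2 (2->1):
Peg 0: [3]
Peg 1: [2, 1]
Peg 2: []

After move 3 (1->0):
Peg 0: [3, 1]
Peg 1: [2]
Peg 2: []

After move 4 (1->2):
Peg 0: [3, 1]
Peg 1: []
Peg 2: [2]

After move 5 (0->2):
Peg 0: [3]
Peg 1: []
Peg 2: [2, 1]

After move 6 (0->1):
Peg 0: []
Peg 1: [3]
Peg 2: [2, 1]

After move 7 (2->1):
Peg 0: []
Peg 1: [3, 1]
Peg 2: [2]

After move 8 (2->0):
Peg 0: [2]
Peg 1: [3, 1]
Peg 2: []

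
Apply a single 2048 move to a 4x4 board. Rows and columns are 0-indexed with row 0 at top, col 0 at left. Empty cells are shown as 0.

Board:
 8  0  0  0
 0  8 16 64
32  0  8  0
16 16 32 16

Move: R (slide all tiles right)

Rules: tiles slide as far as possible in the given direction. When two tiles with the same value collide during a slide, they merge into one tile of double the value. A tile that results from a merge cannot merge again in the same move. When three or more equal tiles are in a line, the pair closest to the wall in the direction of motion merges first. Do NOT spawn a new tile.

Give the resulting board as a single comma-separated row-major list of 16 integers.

Slide right:
row 0: [8, 0, 0, 0] -> [0, 0, 0, 8]
row 1: [0, 8, 16, 64] -> [0, 8, 16, 64]
row 2: [32, 0, 8, 0] -> [0, 0, 32, 8]
row 3: [16, 16, 32, 16] -> [0, 32, 32, 16]

Answer: 0, 0, 0, 8, 0, 8, 16, 64, 0, 0, 32, 8, 0, 32, 32, 16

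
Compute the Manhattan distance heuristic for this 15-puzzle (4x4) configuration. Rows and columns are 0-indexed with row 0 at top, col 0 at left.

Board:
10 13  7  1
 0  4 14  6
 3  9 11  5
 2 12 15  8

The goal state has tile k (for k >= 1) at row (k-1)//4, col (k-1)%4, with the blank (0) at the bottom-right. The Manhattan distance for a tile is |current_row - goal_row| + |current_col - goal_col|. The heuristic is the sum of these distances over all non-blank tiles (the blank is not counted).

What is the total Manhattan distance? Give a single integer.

Answer: 37

Derivation:
Tile 10: (0,0)->(2,1) = 3
Tile 13: (0,1)->(3,0) = 4
Tile 7: (0,2)->(1,2) = 1
Tile 1: (0,3)->(0,0) = 3
Tile 4: (1,1)->(0,3) = 3
Tile 14: (1,2)->(3,1) = 3
Tile 6: (1,3)->(1,1) = 2
Tile 3: (2,0)->(0,2) = 4
Tile 9: (2,1)->(2,0) = 1
Tile 11: (2,2)->(2,2) = 0
Tile 5: (2,3)->(1,0) = 4
Tile 2: (3,0)->(0,1) = 4
Tile 12: (3,1)->(2,3) = 3
Tile 15: (3,2)->(3,2) = 0
Tile 8: (3,3)->(1,3) = 2
Sum: 3 + 4 + 1 + 3 + 3 + 3 + 2 + 4 + 1 + 0 + 4 + 4 + 3 + 0 + 2 = 37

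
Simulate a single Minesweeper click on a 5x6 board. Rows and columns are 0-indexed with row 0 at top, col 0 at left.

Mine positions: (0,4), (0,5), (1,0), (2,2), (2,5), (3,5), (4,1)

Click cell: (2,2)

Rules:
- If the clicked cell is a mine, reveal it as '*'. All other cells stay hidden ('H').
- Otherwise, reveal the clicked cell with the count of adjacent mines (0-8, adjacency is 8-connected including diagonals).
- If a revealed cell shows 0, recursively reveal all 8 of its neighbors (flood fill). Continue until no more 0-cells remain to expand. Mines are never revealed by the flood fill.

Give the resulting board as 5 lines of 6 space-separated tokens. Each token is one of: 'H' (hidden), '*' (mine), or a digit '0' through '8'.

H H H H H H
H H H H H H
H H * H H H
H H H H H H
H H H H H H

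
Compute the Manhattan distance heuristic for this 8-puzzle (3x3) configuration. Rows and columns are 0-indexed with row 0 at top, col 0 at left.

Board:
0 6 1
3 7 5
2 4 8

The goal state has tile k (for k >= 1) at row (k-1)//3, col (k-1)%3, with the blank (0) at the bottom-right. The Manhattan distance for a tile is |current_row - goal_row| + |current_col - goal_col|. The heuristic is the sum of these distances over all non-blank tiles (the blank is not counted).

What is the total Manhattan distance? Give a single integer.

Answer: 16

Derivation:
Tile 6: (0,1)->(1,2) = 2
Tile 1: (0,2)->(0,0) = 2
Tile 3: (1,0)->(0,2) = 3
Tile 7: (1,1)->(2,0) = 2
Tile 5: (1,2)->(1,1) = 1
Tile 2: (2,0)->(0,1) = 3
Tile 4: (2,1)->(1,0) = 2
Tile 8: (2,2)->(2,1) = 1
Sum: 2 + 2 + 3 + 2 + 1 + 3 + 2 + 1 = 16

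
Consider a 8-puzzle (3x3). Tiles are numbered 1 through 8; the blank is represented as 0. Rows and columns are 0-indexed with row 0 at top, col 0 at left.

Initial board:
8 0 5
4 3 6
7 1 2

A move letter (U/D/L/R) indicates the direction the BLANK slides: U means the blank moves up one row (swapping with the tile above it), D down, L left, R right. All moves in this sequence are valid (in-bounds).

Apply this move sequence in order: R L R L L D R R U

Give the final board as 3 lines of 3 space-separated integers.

Answer: 4 8 0
3 6 5
7 1 2

Derivation:
After move 1 (R):
8 5 0
4 3 6
7 1 2

After move 2 (L):
8 0 5
4 3 6
7 1 2

After move 3 (R):
8 5 0
4 3 6
7 1 2

After move 4 (L):
8 0 5
4 3 6
7 1 2

After move 5 (L):
0 8 5
4 3 6
7 1 2

After move 6 (D):
4 8 5
0 3 6
7 1 2

After move 7 (R):
4 8 5
3 0 6
7 1 2

After move 8 (R):
4 8 5
3 6 0
7 1 2

After move 9 (U):
4 8 0
3 6 5
7 1 2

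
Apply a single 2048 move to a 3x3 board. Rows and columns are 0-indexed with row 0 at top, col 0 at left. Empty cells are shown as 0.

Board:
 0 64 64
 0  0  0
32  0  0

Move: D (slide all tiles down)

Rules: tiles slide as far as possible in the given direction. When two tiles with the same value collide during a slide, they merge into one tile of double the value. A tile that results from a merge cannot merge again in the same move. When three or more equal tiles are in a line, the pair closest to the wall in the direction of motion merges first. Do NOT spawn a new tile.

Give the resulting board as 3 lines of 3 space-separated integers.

Slide down:
col 0: [0, 0, 32] -> [0, 0, 32]
col 1: [64, 0, 0] -> [0, 0, 64]
col 2: [64, 0, 0] -> [0, 0, 64]

Answer:  0  0  0
 0  0  0
32 64 64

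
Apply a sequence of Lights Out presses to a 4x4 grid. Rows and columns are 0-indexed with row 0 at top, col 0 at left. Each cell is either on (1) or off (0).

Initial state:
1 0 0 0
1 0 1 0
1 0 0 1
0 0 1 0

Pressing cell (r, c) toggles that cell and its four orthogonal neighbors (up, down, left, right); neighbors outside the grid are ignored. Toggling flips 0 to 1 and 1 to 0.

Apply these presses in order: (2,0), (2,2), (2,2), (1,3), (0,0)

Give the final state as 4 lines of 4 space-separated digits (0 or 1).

Answer: 0 1 0 1
1 0 0 1
0 1 0 0
1 0 1 0

Derivation:
After press 1 at (2,0):
1 0 0 0
0 0 1 0
0 1 0 1
1 0 1 0

After press 2 at (2,2):
1 0 0 0
0 0 0 0
0 0 1 0
1 0 0 0

After press 3 at (2,2):
1 0 0 0
0 0 1 0
0 1 0 1
1 0 1 0

After press 4 at (1,3):
1 0 0 1
0 0 0 1
0 1 0 0
1 0 1 0

After press 5 at (0,0):
0 1 0 1
1 0 0 1
0 1 0 0
1 0 1 0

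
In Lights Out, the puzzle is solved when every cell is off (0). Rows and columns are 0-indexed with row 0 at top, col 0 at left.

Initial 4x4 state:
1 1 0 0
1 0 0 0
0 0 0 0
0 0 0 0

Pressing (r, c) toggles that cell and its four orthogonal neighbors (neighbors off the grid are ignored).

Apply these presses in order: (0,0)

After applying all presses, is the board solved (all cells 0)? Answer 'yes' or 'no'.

After press 1 at (0,0):
0 0 0 0
0 0 0 0
0 0 0 0
0 0 0 0

Lights still on: 0

Answer: yes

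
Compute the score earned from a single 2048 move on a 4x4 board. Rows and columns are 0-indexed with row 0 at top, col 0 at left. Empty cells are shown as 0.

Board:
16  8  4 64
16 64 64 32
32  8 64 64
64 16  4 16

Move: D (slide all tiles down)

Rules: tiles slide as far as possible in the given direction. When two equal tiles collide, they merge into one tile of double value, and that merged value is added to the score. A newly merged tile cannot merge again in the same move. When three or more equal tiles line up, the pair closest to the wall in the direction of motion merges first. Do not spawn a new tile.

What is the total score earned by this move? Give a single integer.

Answer: 160

Derivation:
Slide down:
col 0: [16, 16, 32, 64] -> [0, 32, 32, 64]  score +32 (running 32)
col 1: [8, 64, 8, 16] -> [8, 64, 8, 16]  score +0 (running 32)
col 2: [4, 64, 64, 4] -> [0, 4, 128, 4]  score +128 (running 160)
col 3: [64, 32, 64, 16] -> [64, 32, 64, 16]  score +0 (running 160)
Board after move:
  0   8   0  64
 32  64   4  32
 32   8 128  64
 64  16   4  16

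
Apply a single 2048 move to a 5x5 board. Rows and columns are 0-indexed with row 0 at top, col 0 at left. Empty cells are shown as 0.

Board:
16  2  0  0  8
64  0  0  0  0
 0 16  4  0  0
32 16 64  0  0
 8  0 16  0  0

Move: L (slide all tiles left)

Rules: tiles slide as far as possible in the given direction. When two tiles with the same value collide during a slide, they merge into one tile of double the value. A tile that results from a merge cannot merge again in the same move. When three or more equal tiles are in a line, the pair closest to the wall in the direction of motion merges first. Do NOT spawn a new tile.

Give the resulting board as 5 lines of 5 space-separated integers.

Slide left:
row 0: [16, 2, 0, 0, 8] -> [16, 2, 8, 0, 0]
row 1: [64, 0, 0, 0, 0] -> [64, 0, 0, 0, 0]
row 2: [0, 16, 4, 0, 0] -> [16, 4, 0, 0, 0]
row 3: [32, 16, 64, 0, 0] -> [32, 16, 64, 0, 0]
row 4: [8, 0, 16, 0, 0] -> [8, 16, 0, 0, 0]

Answer: 16  2  8  0  0
64  0  0  0  0
16  4  0  0  0
32 16 64  0  0
 8 16  0  0  0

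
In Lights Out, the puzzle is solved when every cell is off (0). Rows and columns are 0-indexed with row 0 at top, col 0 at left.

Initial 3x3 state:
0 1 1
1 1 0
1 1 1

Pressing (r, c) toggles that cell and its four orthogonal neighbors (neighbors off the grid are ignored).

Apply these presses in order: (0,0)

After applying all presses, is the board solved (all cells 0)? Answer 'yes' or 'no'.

After press 1 at (0,0):
1 0 1
0 1 0
1 1 1

Lights still on: 6

Answer: no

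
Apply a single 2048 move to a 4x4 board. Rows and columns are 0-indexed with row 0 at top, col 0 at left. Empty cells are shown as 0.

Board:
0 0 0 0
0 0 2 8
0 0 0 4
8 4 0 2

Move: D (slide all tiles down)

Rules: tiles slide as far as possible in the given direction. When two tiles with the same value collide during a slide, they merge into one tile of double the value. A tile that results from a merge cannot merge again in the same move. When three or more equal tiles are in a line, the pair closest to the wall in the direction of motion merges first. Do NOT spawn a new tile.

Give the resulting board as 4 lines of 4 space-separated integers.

Answer: 0 0 0 0
0 0 0 8
0 0 0 4
8 4 2 2

Derivation:
Slide down:
col 0: [0, 0, 0, 8] -> [0, 0, 0, 8]
col 1: [0, 0, 0, 4] -> [0, 0, 0, 4]
col 2: [0, 2, 0, 0] -> [0, 0, 0, 2]
col 3: [0, 8, 4, 2] -> [0, 8, 4, 2]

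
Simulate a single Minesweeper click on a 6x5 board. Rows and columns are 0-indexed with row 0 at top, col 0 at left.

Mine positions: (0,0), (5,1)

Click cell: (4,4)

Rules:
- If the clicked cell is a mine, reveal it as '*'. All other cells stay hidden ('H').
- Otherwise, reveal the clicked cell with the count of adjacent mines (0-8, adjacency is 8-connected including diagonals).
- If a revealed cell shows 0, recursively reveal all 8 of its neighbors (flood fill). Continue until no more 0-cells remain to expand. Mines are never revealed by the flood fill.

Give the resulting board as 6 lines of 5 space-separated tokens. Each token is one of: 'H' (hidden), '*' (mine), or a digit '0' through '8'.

H 1 0 0 0
1 1 0 0 0
0 0 0 0 0
0 0 0 0 0
1 1 1 0 0
H H 1 0 0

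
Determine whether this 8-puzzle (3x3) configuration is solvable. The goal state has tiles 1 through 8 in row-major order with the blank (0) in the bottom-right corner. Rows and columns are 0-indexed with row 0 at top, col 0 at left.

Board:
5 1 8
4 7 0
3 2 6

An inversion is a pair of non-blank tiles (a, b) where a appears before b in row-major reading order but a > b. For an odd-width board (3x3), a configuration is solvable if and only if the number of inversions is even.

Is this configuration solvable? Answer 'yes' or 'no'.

Answer: no

Derivation:
Inversions (pairs i<j in row-major order where tile[i] > tile[j] > 0): 15
15 is odd, so the puzzle is not solvable.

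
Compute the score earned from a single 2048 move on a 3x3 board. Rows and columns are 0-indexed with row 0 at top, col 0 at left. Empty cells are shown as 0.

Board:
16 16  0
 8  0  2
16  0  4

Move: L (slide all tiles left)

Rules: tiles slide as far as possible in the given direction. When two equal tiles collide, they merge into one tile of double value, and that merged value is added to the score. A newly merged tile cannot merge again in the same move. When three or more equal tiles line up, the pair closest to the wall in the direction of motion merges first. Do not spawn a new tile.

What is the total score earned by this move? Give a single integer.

Slide left:
row 0: [16, 16, 0] -> [32, 0, 0]  score +32 (running 32)
row 1: [8, 0, 2] -> [8, 2, 0]  score +0 (running 32)
row 2: [16, 0, 4] -> [16, 4, 0]  score +0 (running 32)
Board after move:
32  0  0
 8  2  0
16  4  0

Answer: 32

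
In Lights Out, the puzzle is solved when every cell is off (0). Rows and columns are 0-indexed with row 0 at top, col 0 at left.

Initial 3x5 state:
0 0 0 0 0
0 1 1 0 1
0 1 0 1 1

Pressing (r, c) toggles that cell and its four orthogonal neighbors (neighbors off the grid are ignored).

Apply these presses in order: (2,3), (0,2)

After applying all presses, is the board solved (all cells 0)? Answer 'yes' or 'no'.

After press 1 at (2,3):
0 0 0 0 0
0 1 1 1 1
0 1 1 0 0

After press 2 at (0,2):
0 1 1 1 0
0 1 0 1 1
0 1 1 0 0

Lights still on: 8

Answer: no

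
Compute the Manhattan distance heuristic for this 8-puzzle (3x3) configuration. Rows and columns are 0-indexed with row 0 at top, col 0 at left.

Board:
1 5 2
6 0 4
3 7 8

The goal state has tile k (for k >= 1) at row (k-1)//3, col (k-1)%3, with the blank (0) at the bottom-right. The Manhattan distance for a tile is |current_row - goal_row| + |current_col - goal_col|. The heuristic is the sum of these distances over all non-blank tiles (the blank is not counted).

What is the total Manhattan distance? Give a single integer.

Tile 1: at (0,0), goal (0,0), distance |0-0|+|0-0| = 0
Tile 5: at (0,1), goal (1,1), distance |0-1|+|1-1| = 1
Tile 2: at (0,2), goal (0,1), distance |0-0|+|2-1| = 1
Tile 6: at (1,0), goal (1,2), distance |1-1|+|0-2| = 2
Tile 4: at (1,2), goal (1,0), distance |1-1|+|2-0| = 2
Tile 3: at (2,0), goal (0,2), distance |2-0|+|0-2| = 4
Tile 7: at (2,1), goal (2,0), distance |2-2|+|1-0| = 1
Tile 8: at (2,2), goal (2,1), distance |2-2|+|2-1| = 1
Sum: 0 + 1 + 1 + 2 + 2 + 4 + 1 + 1 = 12

Answer: 12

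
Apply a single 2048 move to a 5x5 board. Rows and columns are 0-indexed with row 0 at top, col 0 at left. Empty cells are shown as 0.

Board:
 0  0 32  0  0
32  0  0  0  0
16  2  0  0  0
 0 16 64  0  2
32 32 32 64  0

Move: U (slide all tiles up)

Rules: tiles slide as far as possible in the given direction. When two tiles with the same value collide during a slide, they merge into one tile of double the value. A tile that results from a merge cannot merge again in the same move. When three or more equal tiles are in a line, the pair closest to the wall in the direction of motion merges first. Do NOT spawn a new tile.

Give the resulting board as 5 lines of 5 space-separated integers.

Answer: 32  2 32 64  2
16 16 64  0  0
32 32 32  0  0
 0  0  0  0  0
 0  0  0  0  0

Derivation:
Slide up:
col 0: [0, 32, 16, 0, 32] -> [32, 16, 32, 0, 0]
col 1: [0, 0, 2, 16, 32] -> [2, 16, 32, 0, 0]
col 2: [32, 0, 0, 64, 32] -> [32, 64, 32, 0, 0]
col 3: [0, 0, 0, 0, 64] -> [64, 0, 0, 0, 0]
col 4: [0, 0, 0, 2, 0] -> [2, 0, 0, 0, 0]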